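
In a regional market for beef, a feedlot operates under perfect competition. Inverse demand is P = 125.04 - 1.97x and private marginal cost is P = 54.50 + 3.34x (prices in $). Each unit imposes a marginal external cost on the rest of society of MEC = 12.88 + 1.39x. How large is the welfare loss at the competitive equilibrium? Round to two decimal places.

DWL = $73.32

Market equilibrium (private): 54.50 + 3.34x = 125.04 - 1.97x → x_m = 13.2844.
Social marginal cost = private MC + MEC = 67.38 + 4.73x.
Set SMC = demand: 67.38 + 4.73x = 125.04 - 1.97x → x* = 8.6060.
The welfare-loss triangle has base |x_m − x*| and height MEC(x_m) (the vertical gap between SMC and demand is zero at x* and MEC at x_m).
DWL = ½ × 4.6784 × 31.3453 = 73.3229.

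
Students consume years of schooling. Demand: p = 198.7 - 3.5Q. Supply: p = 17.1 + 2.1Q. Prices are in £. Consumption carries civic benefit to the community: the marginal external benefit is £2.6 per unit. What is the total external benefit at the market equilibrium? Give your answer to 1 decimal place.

£84.3

Market equilibrium (private): 17.1 + 2.1Q = 198.7 - 3.5Q → Q_m = 32.4286.
Total external benefit = MEB × Q_m = 2.6 × 32.4286 = 84.3144.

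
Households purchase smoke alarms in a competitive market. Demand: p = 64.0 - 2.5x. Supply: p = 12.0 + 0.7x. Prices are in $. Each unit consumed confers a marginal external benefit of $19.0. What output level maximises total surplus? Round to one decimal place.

Social marginal benefit = demand + MEB = 83.0 - 2.5x.
Set SMB = MC: 83.0 - 2.5x = 12.0 + 0.7x → x* = 22.1875.

x* = 22.2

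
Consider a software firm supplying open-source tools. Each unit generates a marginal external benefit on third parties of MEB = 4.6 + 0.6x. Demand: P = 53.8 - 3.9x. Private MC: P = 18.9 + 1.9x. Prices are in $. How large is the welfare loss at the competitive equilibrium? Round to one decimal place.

DWL = $6.5

Market equilibrium (private): 18.9 + 1.9x = 53.8 - 3.9x → x_m = 6.0172.
Social marginal cost = private MC − MEB = 14.3 + 1.3x.
Set SMC = demand: 14.3 + 1.3x = 53.8 - 3.9x → x* = 7.5962.
Height of the DWL triangle at x_m is demand(x_m) − SMC(x_m) = MEB(x_m) = 8.2103.
DWL = ½ × 1.5790 × 8.2103 = 6.4820.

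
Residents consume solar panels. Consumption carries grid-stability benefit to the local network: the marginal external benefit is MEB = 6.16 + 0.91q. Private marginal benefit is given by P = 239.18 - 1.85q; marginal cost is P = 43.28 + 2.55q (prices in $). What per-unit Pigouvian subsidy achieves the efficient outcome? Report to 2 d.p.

subsidy = $58.85 per unit

Social marginal benefit = demand + MEB = 245.34 - 0.94q.
Set SMB = MC: 245.34 - 0.94q = 43.28 + 2.55q → q* = 57.8968.
The Pigouvian subsidy equals MEB at q*: 6.16 + 0.91×57.8968 = 58.8461.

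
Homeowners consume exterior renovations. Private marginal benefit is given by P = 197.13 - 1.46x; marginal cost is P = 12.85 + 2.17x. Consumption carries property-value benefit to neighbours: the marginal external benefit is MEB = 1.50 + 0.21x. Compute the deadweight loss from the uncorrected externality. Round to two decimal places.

DWL = 21.62

Market equilibrium (private): 12.85 + 2.17x = 197.13 - 1.46x → x_m = 50.7658.
Social marginal benefit = demand + MEB = 198.63 - 1.25x.
Set SMB = MC: 198.63 - 1.25x = 12.85 + 2.17x → x* = 54.3216.
The loss is the area between SMB and MC from x* to x_m; with linear curves that's a triangle of height MEB(x_m).
DWL = ½ × 3.5558 × 12.1608 = 21.6207.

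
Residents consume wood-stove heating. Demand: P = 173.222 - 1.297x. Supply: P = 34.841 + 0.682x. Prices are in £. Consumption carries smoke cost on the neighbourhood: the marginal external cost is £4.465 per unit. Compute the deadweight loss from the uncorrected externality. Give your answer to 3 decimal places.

Market equilibrium (private): 34.841 + 0.682x = 173.222 - 1.297x → x_m = 69.9247.
Social marginal benefit = demand − MEC = 168.757 - 1.297x.
Set SMB = MC: 168.757 - 1.297x = 34.841 + 0.682x → x* = 67.6685.
Height of the DWL triangle at x_m is MC(x_m) − SMB(x_m) = MEC(x_m) = 4.4650.
DWL = ½ × 2.2562 × 4.4650 = 5.0370.

DWL = £5.037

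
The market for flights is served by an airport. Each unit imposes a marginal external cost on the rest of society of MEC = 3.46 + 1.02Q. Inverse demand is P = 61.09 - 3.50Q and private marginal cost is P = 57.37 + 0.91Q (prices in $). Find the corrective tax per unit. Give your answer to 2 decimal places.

tax = $3.51 per unit

Social marginal cost = private MC + MEC = 60.83 + 1.93Q.
Set SMC = demand: 60.83 + 1.93Q = 61.09 - 3.50Q → Q* = 0.0479.
The Pigouvian tax equals MEC at Q*: 3.46 + 1.02×0.0479 = 3.5089.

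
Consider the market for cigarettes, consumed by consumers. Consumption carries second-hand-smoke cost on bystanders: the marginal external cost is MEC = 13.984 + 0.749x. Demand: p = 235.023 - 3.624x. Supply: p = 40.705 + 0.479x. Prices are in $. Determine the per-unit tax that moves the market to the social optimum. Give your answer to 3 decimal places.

Social marginal benefit = demand − MEC = 221.039 - 4.373x.
Set SMB = MC: 221.039 - 4.373x = 40.705 + 0.479x → x* = 37.1669.
The Pigouvian tax equals MEC at x*: 13.984 + 0.749×37.1669 = 41.8220.

tax = $41.822 per unit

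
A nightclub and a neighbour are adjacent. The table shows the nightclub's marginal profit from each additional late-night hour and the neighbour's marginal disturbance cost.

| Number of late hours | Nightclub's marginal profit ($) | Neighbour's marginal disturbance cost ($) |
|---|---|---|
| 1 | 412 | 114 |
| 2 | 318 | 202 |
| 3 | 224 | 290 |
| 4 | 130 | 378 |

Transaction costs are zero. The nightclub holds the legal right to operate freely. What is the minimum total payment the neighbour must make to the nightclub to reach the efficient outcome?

$354

Left alone the nightclub would choose level 4 (marginal profit stays positive).
Efficient level: k* = 2 (marginal profit ≥ marginal disturbance cost through 2).
The neighbour must at least cover the nightclub's forgone profit from cutting 4→2: 224 + 130 = 354.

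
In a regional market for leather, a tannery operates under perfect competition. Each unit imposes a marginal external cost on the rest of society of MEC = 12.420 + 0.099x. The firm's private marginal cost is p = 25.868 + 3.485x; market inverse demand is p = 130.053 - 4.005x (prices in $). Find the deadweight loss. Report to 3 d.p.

DWL = $12.542

Market equilibrium (private): 25.868 + 3.485x = 130.053 - 4.005x → x_m = 13.9099.
Social marginal cost = private MC + MEC = 38.288 + 3.584x.
Set SMC = demand: 38.288 + 3.584x = 130.053 - 4.005x → x* = 12.0918.
The welfare-loss triangle has base |x_m − x*| and height MEC(x_m) (the vertical gap between SMC and demand is zero at x* and MEC at x_m).
DWL = ½ × 1.8181 × 13.7971 = 12.5423.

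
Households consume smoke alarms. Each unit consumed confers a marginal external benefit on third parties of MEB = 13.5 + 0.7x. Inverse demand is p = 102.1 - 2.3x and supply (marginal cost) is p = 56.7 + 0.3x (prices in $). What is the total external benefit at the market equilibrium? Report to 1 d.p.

Market equilibrium (private): 56.7 + 0.3x = 102.1 - 2.3x → x_m = 17.4615.
Total external benefit = ∫₀^{x_m} (13.5 + 0.7x) dx = 13.5×17.4615 + ½×0.7×17.4615² = 342.4466.

$342.4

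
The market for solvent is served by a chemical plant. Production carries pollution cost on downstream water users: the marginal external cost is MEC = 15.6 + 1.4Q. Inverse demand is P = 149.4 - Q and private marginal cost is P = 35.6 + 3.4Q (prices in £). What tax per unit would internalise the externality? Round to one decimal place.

Social marginal cost = private MC + MEC = 51.2 + 4.8Q.
Set SMC = demand: 51.2 + 4.8Q = 149.4 - Q → Q* = 16.9310.
The Pigouvian tax equals MEC at Q*: 15.6 + 1.4×16.9310 = 39.3034.

tax = £39.3 per unit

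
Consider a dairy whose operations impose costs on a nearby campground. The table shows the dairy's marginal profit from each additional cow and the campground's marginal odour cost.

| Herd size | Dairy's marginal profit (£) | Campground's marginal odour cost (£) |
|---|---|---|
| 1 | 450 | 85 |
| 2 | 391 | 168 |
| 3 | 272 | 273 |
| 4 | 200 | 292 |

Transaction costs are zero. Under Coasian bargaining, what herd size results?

2

Bargaining reaches the level where marginal profit last exceeds marginal odour cost.
That holds through level 2 (391 ≥ 168) but not at 3 (272 < 273).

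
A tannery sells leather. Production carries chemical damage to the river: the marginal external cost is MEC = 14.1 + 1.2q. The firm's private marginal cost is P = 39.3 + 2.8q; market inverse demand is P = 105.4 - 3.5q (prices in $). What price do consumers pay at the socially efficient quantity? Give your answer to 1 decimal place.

Social marginal cost = private MC + MEC = 53.4 + 4.0q.
Set SMC = demand: 53.4 + 4.0q = 105.4 - 3.5q → q* = 6.9333.
Consumer price on the demand curve at q*: 105.4 − 3.5×6.9333 = 81.1335.

P = $81.1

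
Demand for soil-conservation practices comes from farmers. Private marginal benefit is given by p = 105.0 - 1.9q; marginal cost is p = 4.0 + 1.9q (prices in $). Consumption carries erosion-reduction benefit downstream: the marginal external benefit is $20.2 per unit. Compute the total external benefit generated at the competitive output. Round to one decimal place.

Market equilibrium (private): 4.0 + 1.9q = 105.0 - 1.9q → q_m = 26.5789.
Total external benefit = MEB × q_m = 20.2 × 26.5789 = 536.8938.

$536.9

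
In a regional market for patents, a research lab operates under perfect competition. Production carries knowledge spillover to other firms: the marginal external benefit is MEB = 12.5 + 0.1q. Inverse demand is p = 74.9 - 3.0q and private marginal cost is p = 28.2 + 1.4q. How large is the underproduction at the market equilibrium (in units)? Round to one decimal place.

3.2 units

Market equilibrium (private): 28.2 + 1.4q = 74.9 - 3.0q → q_m = 10.6136.
Social marginal cost = private MC − MEB = 15.7 + 1.3q.
Set SMC = demand: 15.7 + 1.3q = 74.9 - 3.0q → q* = 13.7674.
Gap = |10.6136 − 13.7674| = 3.1538.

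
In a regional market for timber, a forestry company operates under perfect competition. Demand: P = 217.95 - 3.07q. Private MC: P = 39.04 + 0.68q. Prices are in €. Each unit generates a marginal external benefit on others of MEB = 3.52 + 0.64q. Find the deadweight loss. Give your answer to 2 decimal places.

DWL = €186.44

Market equilibrium (private): 39.04 + 0.68q = 217.95 - 3.07q → q_m = 47.7093.
Social marginal cost = private MC − MEB = 35.52 + 0.04q.
Set SMC = demand: 35.52 + 0.04q = 217.95 - 3.07q → q* = 58.6592.
Between q* and q_m the wedge demand − SMC runs linearly from 0 to MEB(q_m), so the loss is a triangle.
DWL = ½ × 10.9499 × 34.0540 = 186.4439.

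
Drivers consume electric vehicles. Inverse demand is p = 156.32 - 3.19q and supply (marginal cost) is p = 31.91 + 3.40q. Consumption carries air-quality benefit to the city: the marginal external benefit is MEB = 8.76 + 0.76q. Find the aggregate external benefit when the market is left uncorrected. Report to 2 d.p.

Market equilibrium (private): 31.91 + 3.40q = 156.32 - 3.19q → q_m = 18.8786.
Total external benefit = ∫₀^{q_m} (8.76 + 0.76q) dq = 8.76×18.8786 + ½×0.76×18.8786² = 300.8091.

300.81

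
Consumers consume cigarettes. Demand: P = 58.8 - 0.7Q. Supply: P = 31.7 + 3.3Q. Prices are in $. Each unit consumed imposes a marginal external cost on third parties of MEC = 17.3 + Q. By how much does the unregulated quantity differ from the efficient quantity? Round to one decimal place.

4.8 units

Market equilibrium (private): 31.7 + 3.3Q = 58.8 - 0.7Q → Q_m = 6.7750.
Social marginal benefit = demand − MEC = 41.5 - 1.7Q.
Set SMB = MC: 41.5 - 1.7Q = 31.7 + 3.3Q → Q* = 1.9600.
Gap = |6.7750 − 1.9600| = 4.8150.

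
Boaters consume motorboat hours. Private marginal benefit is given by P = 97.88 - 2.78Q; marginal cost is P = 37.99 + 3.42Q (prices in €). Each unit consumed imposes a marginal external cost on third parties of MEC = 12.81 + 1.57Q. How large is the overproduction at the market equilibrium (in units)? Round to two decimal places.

3.60 units

Market equilibrium (private): 37.99 + 3.42Q = 97.88 - 2.78Q → Q_m = 9.6597.
Social marginal benefit = demand − MEC = 85.07 - 4.35Q.
Set SMB = MC: 85.07 - 4.35Q = 37.99 + 3.42Q → Q* = 6.0592.
Gap = |9.6597 − 6.0592| = 3.6005.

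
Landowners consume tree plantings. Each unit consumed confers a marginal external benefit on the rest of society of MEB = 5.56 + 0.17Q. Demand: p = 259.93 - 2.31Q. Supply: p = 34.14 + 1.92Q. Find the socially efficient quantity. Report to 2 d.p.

Social marginal benefit = demand + MEB = 265.49 - 2.14Q.
Set SMB = MC: 265.49 - 2.14Q = 34.14 + 1.92Q → Q* = 56.9828.

Q* = 56.98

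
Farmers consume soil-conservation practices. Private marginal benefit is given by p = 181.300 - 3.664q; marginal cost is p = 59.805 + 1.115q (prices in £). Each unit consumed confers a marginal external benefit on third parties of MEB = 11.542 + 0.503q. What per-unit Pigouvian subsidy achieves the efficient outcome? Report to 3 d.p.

subsidy = £27.192 per unit

Social marginal benefit = demand + MEB = 192.842 - 3.161q.
Set SMB = MC: 192.842 - 3.161q = 59.805 + 1.115q → q* = 31.1125.
The Pigouvian subsidy equals MEB at q*: 11.542 + 0.503×31.1125 = 27.1916.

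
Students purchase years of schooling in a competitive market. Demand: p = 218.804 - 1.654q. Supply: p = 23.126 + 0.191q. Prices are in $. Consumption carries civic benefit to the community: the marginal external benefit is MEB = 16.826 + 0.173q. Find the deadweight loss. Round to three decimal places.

Market equilibrium (private): 23.126 + 0.191q = 218.804 - 1.654q → q_m = 106.0585.
Social marginal benefit = demand + MEB = 235.630 - 1.481q.
Set SMB = MC: 235.630 - 1.481q = 23.126 + 0.191q → q* = 127.0957.
The loss is the area between SMB and MC from q* to q_m; with linear curves that's a triangle of height MEB(q_m).
DWL = ½ × 21.0372 × 35.1741 = 369.9823.

DWL = $369.982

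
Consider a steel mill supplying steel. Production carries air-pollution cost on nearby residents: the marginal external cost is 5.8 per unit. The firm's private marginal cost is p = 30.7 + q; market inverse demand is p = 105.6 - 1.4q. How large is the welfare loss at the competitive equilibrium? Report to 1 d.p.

DWL = 7.0

Market equilibrium (private): 30.7 + q = 105.6 - 1.4q → q_m = 31.2083.
Social marginal cost = private MC + MEC = 36.5 + q.
Set SMC = demand: 36.5 + q = 105.6 - 1.4q → q* = 28.7917.
The welfare-loss triangle has base |q_m − q*| and height MEC(q_m) (the vertical gap between SMC and demand is zero at q* and MEC at q_m).
DWL = ½ × 2.4166 × 5.8000 = 7.0081.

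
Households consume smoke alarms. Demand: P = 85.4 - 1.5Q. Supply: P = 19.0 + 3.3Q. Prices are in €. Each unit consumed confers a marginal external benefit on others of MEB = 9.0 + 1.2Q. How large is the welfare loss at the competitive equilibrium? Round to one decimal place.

Market equilibrium (private): 19.0 + 3.3Q = 85.4 - 1.5Q → Q_m = 13.8333.
Social marginal benefit = demand + MEB = 94.4 - 0.3Q.
Set SMB = MC: 94.4 - 0.3Q = 19.0 + 3.3Q → Q* = 20.9444.
The welfare-loss triangle has base |Q_m − Q*| and height MEB(Q_m) (the vertical gap between SMB and MC is zero at Q* and MEB at Q_m).
DWL = ½ × 7.1111 × 25.6000 = 91.0221.

DWL = €91.0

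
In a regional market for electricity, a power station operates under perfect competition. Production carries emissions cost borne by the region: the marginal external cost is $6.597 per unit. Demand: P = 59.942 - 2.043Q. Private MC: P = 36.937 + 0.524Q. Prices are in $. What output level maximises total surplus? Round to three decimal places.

Social marginal cost = private MC + MEC = 43.534 + 0.524Q.
Set SMC = demand: 43.534 + 0.524Q = 59.942 - 2.043Q → Q* = 6.3919.

Q* = 6.392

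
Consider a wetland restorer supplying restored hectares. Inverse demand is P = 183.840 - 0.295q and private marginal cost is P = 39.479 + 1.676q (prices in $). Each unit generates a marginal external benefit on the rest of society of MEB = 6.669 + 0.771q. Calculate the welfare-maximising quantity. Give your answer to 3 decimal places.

Social marginal cost = private MC − MEB = 32.810 + 0.905q.
Set SMC = demand: 32.810 + 0.905q = 183.840 - 0.295q → q* = 125.8583.

q* = 125.858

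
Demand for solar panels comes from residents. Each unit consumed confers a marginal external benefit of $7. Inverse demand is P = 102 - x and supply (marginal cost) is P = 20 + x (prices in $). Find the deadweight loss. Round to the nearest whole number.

Market equilibrium (private): 20 + x = 102 - x → x_m = 41.0000.
Social marginal benefit = demand + MEB = 109 - x.
Set SMB = MC: 109 - x = 20 + x → x* = 44.5000.
Between x* and x_m the wedge SMB − MC runs linearly from 0 to MEB(x_m), so the loss is a triangle.
DWL = ½ × 3.5000 × 7.0000 = 12.2500.

DWL = $12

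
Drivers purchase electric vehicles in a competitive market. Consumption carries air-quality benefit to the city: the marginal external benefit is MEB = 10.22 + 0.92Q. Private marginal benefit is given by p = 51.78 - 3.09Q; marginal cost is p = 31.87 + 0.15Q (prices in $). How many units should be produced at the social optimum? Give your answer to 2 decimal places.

Social marginal benefit = demand + MEB = 62.00 - 2.17Q.
Set SMB = MC: 62.00 - 2.17Q = 31.87 + 0.15Q → Q* = 12.9871.

Q* = 12.99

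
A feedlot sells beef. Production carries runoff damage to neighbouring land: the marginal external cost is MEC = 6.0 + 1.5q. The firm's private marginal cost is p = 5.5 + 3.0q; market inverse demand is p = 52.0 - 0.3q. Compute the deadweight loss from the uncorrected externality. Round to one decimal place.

Market equilibrium (private): 5.5 + 3.0q = 52.0 - 0.3q → q_m = 14.0909.
Social marginal cost = private MC + MEC = 11.5 + 4.5q.
Set SMC = demand: 11.5 + 4.5q = 52.0 - 0.3q → q* = 8.4375.
The loss is the area between SMC and demand from q* to q_m; with linear curves that's a triangle of height MEC(q_m).
DWL = ½ × 5.6534 × 27.1364 = 76.7065.

DWL = 76.7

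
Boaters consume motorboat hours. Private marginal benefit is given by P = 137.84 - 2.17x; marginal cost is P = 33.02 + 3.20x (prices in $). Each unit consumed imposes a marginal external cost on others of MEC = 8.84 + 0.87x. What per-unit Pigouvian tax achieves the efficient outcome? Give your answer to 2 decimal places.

Social marginal benefit = demand − MEC = 129.00 - 3.04x.
Set SMB = MC: 129.00 - 3.04x = 33.02 + 3.20x → x* = 15.3814.
The Pigouvian tax equals MEC at x*: 8.84 + 0.87×15.3814 = 22.2218.

tax = $22.22 per unit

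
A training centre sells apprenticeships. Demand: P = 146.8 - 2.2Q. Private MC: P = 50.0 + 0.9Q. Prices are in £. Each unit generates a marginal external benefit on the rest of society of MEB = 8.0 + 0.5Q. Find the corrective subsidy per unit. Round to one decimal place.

subsidy = £28.2 per unit

Social marginal cost = private MC − MEB = 42.0 + 0.4Q.
Set SMC = demand: 42.0 + 0.4Q = 146.8 - 2.2Q → Q* = 40.3077.
The Pigouvian subsidy equals MEB at Q*: 8.0 + 0.5×40.3077 = 28.1539.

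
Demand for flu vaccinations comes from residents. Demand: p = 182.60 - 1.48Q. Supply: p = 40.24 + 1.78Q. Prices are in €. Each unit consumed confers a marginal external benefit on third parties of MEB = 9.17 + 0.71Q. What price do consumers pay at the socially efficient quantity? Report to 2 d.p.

Social marginal benefit = demand + MEB = 191.77 - 0.77Q.
Set SMB = MC: 191.77 - 0.77Q = 40.24 + 1.78Q → Q* = 59.4235.
Consumer price on the demand curve at Q*: 182.60 − 1.48×59.4235 = 94.6532.

P = €94.65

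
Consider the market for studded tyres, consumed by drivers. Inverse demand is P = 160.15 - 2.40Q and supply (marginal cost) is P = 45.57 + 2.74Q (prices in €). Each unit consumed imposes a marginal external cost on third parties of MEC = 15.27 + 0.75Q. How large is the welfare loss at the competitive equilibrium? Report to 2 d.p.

DWL = €86.87

Market equilibrium (private): 45.57 + 2.74Q = 160.15 - 2.40Q → Q_m = 22.2918.
Social marginal benefit = demand − MEC = 144.88 - 3.15Q.
Set SMB = MC: 144.88 - 3.15Q = 45.57 + 2.74Q → Q* = 16.8608.
Between Q* and Q_m the wedge MC − SMB runs linearly from 0 to MEC(Q_m), so the loss is a triangle.
DWL = ½ × 5.4310 × 31.9889 = 86.8659.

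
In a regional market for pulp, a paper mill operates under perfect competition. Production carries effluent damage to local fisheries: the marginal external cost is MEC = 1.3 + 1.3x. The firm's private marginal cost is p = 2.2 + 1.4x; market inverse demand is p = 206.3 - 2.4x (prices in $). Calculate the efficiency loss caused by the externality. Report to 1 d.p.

DWL = $495.9

Market equilibrium (private): 2.2 + 1.4x = 206.3 - 2.4x → x_m = 53.7105.
Social marginal cost = private MC + MEC = 3.5 + 2.7x.
Set SMC = demand: 3.5 + 2.7x = 206.3 - 2.4x → x* = 39.7647.
The welfare-loss triangle has base |x_m − x*| and height MEC(x_m) (the vertical gap between SMC and demand is zero at x* and MEC at x_m).
DWL = ½ × 13.9458 × 71.1237 = 495.9384.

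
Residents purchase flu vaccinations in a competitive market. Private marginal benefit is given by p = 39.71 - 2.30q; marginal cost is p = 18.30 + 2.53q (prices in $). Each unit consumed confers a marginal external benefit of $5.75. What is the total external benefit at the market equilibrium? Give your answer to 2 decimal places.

Market equilibrium (private): 18.30 + 2.53q = 39.71 - 2.30q → q_m = 4.4327.
Total external benefit = MEB × q_m = 5.75 × 4.4327 = 25.4880.

$25.49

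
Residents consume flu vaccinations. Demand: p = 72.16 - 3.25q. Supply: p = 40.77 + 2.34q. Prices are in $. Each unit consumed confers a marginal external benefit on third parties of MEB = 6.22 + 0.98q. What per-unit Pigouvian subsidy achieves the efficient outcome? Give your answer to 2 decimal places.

subsidy = $14.22 per unit

Social marginal benefit = demand + MEB = 78.38 - 2.27q.
Set SMB = MC: 78.38 - 2.27q = 40.77 + 2.34q → q* = 8.1584.
The Pigouvian subsidy equals MEB at q*: 6.22 + 0.98×8.1584 = 14.2152.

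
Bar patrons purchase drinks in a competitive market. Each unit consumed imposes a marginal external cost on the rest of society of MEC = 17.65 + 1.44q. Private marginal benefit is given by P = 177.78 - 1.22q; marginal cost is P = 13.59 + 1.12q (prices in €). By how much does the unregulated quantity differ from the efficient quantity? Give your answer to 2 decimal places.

Market equilibrium (private): 13.59 + 1.12q = 177.78 - 1.22q → q_m = 70.1667.
Social marginal benefit = demand − MEC = 160.13 - 2.66q.
Set SMB = MC: 160.13 - 2.66q = 13.59 + 1.12q → q* = 38.7672.
Gap = |70.1667 − 38.7672| = 31.3995.

31.40 units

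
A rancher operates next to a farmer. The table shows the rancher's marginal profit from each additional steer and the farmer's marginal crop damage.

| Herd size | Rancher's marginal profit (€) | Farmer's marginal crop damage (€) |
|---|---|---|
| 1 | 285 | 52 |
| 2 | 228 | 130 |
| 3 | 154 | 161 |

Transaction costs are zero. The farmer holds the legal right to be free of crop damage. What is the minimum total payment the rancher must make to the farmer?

Efficient level: marginal profit ≥ marginal crop damage through level 2, so k* = 2.
With the farmer holding the right, the rancher must at least compensate total damage at k*: 52 + 130 = 182.

€182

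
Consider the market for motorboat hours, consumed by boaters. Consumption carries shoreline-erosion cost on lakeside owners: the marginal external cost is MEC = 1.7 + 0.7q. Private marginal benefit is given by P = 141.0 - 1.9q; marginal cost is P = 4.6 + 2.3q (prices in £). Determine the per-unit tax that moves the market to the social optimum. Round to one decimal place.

Social marginal benefit = demand − MEC = 139.3 - 2.6q.
Set SMB = MC: 139.3 - 2.6q = 4.6 + 2.3q → q* = 27.4898.
The Pigouvian tax equals MEC at q*: 1.7 + 0.7×27.4898 = 20.9429.

tax = £20.9 per unit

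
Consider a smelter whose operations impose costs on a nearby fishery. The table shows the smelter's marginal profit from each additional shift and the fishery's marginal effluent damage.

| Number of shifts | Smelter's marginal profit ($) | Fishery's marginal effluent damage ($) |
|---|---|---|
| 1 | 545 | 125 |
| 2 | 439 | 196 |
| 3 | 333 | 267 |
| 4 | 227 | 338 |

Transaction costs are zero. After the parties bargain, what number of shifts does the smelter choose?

3

Bargaining reaches the level where marginal profit last exceeds marginal effluent damage.
That holds through level 3 (333 ≥ 267) but not at 4 (227 < 338).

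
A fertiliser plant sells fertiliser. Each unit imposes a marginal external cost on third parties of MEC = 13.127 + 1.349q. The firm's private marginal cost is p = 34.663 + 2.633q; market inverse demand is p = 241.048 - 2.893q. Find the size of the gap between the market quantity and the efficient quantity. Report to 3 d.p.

Market equilibrium (private): 34.663 + 2.633q = 241.048 - 2.893q → q_m = 37.3480.
Social marginal cost = private MC + MEC = 47.790 + 3.982q.
Set SMC = demand: 47.790 + 3.982q = 241.048 - 2.893q → q* = 28.1103.
Gap = |37.3480 − 28.1103| = 9.2377.

9.238 units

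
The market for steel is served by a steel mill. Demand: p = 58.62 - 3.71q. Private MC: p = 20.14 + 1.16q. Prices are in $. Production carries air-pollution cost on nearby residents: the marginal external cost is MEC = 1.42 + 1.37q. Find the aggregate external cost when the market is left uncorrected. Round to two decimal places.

$53.99

Market equilibrium (private): 20.14 + 1.16q = 58.62 - 3.71q → q_m = 7.9014.
Total external cost = ∫₀^{q_m} (1.42 + 1.37q) dq = 1.42×7.9014 + ½×1.37×7.9014² = 53.9860.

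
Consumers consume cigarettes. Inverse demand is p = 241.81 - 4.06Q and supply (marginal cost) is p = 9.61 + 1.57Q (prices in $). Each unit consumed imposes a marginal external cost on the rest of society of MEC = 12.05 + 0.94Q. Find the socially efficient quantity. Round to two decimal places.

Social marginal benefit = demand − MEC = 229.76 - 5.00Q.
Set SMB = MC: 229.76 - 5.00Q = 9.61 + 1.57Q → Q* = 33.5084.

Q* = 33.51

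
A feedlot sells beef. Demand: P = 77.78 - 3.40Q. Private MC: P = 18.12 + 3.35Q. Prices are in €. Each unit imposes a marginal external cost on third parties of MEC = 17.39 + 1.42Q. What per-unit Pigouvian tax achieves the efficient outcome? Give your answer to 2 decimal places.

Social marginal cost = private MC + MEC = 35.51 + 4.77Q.
Set SMC = demand: 35.51 + 4.77Q = 77.78 - 3.40Q → Q* = 5.1738.
The Pigouvian tax equals MEC at Q*: 17.39 + 1.42×5.1738 = 24.7368.

tax = €24.74 per unit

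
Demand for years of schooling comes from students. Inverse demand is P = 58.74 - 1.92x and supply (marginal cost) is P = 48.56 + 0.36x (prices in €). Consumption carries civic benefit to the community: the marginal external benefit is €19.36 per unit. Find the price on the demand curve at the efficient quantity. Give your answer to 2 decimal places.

Social marginal benefit = demand + MEB = 78.10 - 1.92x.
Set SMB = MC: 78.10 - 1.92x = 48.56 + 0.36x → x* = 12.9561.
Consumer price on the demand curve at x*: 58.74 − 1.92×12.9561 = 33.8643.

P = €33.86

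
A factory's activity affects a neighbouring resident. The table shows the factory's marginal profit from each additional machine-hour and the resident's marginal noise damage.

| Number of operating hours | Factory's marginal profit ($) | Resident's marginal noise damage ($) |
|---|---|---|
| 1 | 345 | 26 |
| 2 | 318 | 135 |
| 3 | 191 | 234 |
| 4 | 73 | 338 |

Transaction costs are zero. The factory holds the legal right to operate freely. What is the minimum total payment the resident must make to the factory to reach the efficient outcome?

Left alone the factory would choose level 4 (marginal profit stays positive).
Efficient level: k* = 2 (marginal profit ≥ marginal noise damage through 2).
The resident must at least cover the factory's forgone profit from cutting 4→2: 191 + 73 = 264.

$264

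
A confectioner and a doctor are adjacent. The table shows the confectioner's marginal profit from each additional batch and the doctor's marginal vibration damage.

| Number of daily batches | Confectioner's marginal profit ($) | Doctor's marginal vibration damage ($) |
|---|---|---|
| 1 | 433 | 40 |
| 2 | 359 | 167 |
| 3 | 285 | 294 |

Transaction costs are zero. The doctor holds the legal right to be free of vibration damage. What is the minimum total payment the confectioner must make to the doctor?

Efficient level: marginal profit ≥ marginal vibration damage through level 2, so k* = 2.
With the doctor holding the right, the confectioner must at least compensate total damage at k*: 40 + 167 = 207.

$207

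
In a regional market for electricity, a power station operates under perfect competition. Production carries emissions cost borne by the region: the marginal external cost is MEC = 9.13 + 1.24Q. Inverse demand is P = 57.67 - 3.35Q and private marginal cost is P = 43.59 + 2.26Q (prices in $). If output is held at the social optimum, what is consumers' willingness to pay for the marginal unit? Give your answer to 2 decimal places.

Social marginal cost = private MC + MEC = 52.72 + 3.50Q.
Set SMC = demand: 52.72 + 3.50Q = 57.67 - 3.35Q → Q* = 0.7226.
Consumer price on the demand curve at Q*: 57.67 − 3.35×0.7226 = 55.2493.

P = $55.25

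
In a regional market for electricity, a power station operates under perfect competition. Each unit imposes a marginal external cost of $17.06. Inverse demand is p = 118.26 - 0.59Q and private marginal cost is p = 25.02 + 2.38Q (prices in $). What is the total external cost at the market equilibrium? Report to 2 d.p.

Market equilibrium (private): 25.02 + 2.38Q = 118.26 - 0.59Q → Q_m = 31.3939.
Total external cost = MEC × Q_m = 17.06 × 31.3939 = 535.5799.

$535.58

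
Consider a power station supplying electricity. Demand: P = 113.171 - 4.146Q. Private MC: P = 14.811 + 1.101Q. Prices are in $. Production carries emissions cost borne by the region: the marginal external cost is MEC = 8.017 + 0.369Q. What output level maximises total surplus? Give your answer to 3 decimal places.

Social marginal cost = private MC + MEC = 22.828 + 1.470Q.
Set SMC = demand: 22.828 + 1.470Q = 113.171 - 4.146Q → Q* = 16.0867.

Q* = 16.087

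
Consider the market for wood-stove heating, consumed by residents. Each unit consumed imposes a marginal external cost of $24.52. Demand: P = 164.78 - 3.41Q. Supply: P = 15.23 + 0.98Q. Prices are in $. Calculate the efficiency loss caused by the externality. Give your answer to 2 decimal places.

Market equilibrium (private): 15.23 + 0.98Q = 164.78 - 3.41Q → Q_m = 34.0661.
Social marginal benefit = demand − MEC = 140.26 - 3.41Q.
Set SMB = MC: 140.26 - 3.41Q = 15.23 + 0.98Q → Q* = 28.4806.
The loss is the area between SMB and MC from Q* to Q_m; with linear curves that's a triangle of height MEC(Q_m).
DWL = ½ × 5.5855 × 24.5200 = 68.4782.

DWL = $68.48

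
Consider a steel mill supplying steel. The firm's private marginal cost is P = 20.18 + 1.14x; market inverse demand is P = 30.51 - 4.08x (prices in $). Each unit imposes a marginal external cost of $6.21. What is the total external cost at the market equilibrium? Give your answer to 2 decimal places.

$12.29

Market equilibrium (private): 20.18 + 1.14x = 30.51 - 4.08x → x_m = 1.9789.
Total external cost = MEC × x_m = 6.21 × 1.9789 = 12.2890.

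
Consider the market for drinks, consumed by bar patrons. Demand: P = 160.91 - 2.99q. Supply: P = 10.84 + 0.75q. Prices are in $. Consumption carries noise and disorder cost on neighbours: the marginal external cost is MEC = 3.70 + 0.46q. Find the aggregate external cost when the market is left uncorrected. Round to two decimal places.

Market equilibrium (private): 10.84 + 0.75q = 160.91 - 2.99q → q_m = 40.1257.
Total external cost = ∫₀^{q_m} (3.70 + 0.46q) dq = 3.70×40.1257 + ½×0.46×40.1257² = 518.7816.

$518.78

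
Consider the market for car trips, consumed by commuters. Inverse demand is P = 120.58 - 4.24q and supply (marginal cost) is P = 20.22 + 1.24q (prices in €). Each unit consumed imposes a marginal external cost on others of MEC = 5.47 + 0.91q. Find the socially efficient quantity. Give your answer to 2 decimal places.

q* = 14.85

Social marginal benefit = demand − MEC = 115.11 - 5.15q.
Set SMB = MC: 115.11 - 5.15q = 20.22 + 1.24q → q* = 14.8498.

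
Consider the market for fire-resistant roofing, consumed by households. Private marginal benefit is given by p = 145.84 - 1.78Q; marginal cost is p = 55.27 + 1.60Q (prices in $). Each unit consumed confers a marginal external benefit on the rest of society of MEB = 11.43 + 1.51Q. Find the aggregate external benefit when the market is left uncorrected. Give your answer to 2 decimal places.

Market equilibrium (private): 55.27 + 1.60Q = 145.84 - 1.78Q → Q_m = 26.7959.
Total external benefit = ∫₀^{Q_m} (11.43 + 1.51Q) dQ = 11.43×26.7959 + ½×1.51×26.7959² = 848.3824.

$848.38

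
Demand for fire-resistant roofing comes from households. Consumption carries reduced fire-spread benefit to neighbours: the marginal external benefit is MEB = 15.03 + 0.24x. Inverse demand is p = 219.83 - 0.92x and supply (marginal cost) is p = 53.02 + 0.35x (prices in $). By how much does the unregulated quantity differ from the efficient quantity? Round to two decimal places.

Market equilibrium (private): 53.02 + 0.35x = 219.83 - 0.92x → x_m = 131.3465.
Social marginal benefit = demand + MEB = 234.86 - 0.68x.
Set SMB = MC: 234.86 - 0.68x = 53.02 + 0.35x → x* = 176.5437.
Gap = |131.3465 − 176.5437| = 45.1972.

45.20 units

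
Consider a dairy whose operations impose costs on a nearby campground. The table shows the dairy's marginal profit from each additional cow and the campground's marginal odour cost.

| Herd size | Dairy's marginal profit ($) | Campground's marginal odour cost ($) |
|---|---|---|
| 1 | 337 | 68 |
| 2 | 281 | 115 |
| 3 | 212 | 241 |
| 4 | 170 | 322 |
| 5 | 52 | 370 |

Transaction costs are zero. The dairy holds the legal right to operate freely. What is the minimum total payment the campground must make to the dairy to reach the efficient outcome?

Left alone the dairy would choose level 5 (marginal profit stays positive).
Efficient level: k* = 2 (marginal profit ≥ marginal odour cost through 2).
The campground must at least cover the dairy's forgone profit from cutting 5→2: 212 + 170 + 52 = 434.

$434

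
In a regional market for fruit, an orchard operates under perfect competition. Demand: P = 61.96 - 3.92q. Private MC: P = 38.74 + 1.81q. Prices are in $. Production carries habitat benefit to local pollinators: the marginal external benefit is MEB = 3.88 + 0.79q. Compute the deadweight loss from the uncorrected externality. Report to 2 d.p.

Market equilibrium (private): 38.74 + 1.81q = 61.96 - 3.92q → q_m = 4.0524.
Social marginal cost = private MC − MEB = 34.86 + 1.02q.
Set SMC = demand: 34.86 + 1.02q = 61.96 - 3.92q → q* = 5.4858.
The loss is the area between SMC and demand from q* to q_m; with linear curves that's a triangle of height MEB(q_m).
DWL = ½ × 1.4334 × 7.0814 = 5.0752.

DWL = $5.08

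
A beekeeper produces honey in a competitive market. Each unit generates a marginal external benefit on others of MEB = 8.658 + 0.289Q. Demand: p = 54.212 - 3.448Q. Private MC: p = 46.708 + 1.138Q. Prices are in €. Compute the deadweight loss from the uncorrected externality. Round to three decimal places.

Market equilibrium (private): 46.708 + 1.138Q = 54.212 - 3.448Q → Q_m = 1.6363.
Social marginal cost = private MC − MEB = 38.050 + 0.849Q.
Set SMC = demand: 38.050 + 0.849Q = 54.212 - 3.448Q → Q* = 3.7612.
The loss is the area between SMC and demand from Q* to Q_m; with linear curves that's a triangle of height MEB(Q_m).
DWL = ½ × 2.1249 × 9.1309 = 9.7011.

DWL = €9.701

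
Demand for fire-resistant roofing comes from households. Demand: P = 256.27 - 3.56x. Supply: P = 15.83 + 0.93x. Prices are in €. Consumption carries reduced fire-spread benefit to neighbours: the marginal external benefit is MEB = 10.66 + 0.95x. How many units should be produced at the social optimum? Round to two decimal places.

Social marginal benefit = demand + MEB = 266.93 - 2.61x.
Set SMB = MC: 266.93 - 2.61x = 15.83 + 0.93x → x* = 70.9322.

x* = 70.93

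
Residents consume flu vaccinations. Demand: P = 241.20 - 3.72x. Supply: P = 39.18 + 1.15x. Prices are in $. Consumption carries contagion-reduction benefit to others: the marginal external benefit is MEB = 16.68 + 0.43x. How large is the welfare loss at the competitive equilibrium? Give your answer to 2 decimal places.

Market equilibrium (private): 39.18 + 1.15x = 241.20 - 3.72x → x_m = 41.4825.
Social marginal benefit = demand + MEB = 257.88 - 3.29x.
Set SMB = MC: 257.88 - 3.29x = 39.18 + 1.15x → x* = 49.2568.
Between x* and x_m the wedge SMB − MC runs linearly from 0 to MEB(x_m), so the loss is a triangle.
DWL = ½ × 7.7743 × 34.5175 = 134.1747.

DWL = $134.17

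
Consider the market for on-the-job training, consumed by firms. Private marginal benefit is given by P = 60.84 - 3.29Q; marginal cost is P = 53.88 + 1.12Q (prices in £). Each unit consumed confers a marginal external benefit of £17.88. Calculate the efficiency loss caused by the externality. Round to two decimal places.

DWL = £36.25

Market equilibrium (private): 53.88 + 1.12Q = 60.84 - 3.29Q → Q_m = 1.5782.
Social marginal benefit = demand + MEB = 78.72 - 3.29Q.
Set SMB = MC: 78.72 - 3.29Q = 53.88 + 1.12Q → Q* = 5.6327.
The loss is the area between SMB and MC from Q* to Q_m; with linear curves that's a triangle of height MEB(Q_m).
DWL = ½ × 4.0545 × 17.8800 = 36.2472.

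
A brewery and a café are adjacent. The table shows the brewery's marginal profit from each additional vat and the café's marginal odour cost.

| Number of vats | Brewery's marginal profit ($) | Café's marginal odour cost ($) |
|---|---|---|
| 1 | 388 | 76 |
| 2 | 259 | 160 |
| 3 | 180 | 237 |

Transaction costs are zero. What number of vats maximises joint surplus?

Bargaining reaches the level where marginal profit last exceeds marginal odour cost.
That holds through level 2 (259 ≥ 160) but not at 3 (180 < 237).

2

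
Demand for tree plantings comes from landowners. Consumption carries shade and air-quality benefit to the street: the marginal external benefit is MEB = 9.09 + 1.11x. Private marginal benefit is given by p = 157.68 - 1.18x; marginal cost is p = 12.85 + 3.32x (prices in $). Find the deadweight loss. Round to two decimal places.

DWL = $296.22

Market equilibrium (private): 12.85 + 3.32x = 157.68 - 1.18x → x_m = 32.1844.
Social marginal benefit = demand + MEB = 166.77 - 0.07x.
Set SMB = MC: 166.77 - 0.07x = 12.85 + 3.32x → x* = 45.4041.
The welfare-loss triangle has base |x_m − x*| and height MEB(x_m) (the vertical gap between SMB and MC is zero at x* and MEB at x_m).
DWL = ½ × 13.2197 × 44.8147 = 296.2184.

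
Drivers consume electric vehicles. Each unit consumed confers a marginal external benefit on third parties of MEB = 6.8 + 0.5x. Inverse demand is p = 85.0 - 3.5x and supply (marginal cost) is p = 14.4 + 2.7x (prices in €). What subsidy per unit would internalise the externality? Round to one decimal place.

Social marginal benefit = demand + MEB = 91.8 - 3.0x.
Set SMB = MC: 91.8 - 3.0x = 14.4 + 2.7x → x* = 13.5789.
The Pigouvian subsidy equals MEB at x*: 6.8 + 0.5×13.5789 = 13.5895.

subsidy = €13.6 per unit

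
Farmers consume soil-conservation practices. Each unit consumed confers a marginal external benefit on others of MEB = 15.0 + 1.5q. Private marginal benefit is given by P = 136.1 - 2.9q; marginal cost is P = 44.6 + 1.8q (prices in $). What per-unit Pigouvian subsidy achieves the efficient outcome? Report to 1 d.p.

Social marginal benefit = demand + MEB = 151.1 - 1.4q.
Set SMB = MC: 151.1 - 1.4q = 44.6 + 1.8q → q* = 33.2813.
The Pigouvian subsidy equals MEB at q*: 15.0 + 1.5×33.2813 = 64.9220.

subsidy = $64.9 per unit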